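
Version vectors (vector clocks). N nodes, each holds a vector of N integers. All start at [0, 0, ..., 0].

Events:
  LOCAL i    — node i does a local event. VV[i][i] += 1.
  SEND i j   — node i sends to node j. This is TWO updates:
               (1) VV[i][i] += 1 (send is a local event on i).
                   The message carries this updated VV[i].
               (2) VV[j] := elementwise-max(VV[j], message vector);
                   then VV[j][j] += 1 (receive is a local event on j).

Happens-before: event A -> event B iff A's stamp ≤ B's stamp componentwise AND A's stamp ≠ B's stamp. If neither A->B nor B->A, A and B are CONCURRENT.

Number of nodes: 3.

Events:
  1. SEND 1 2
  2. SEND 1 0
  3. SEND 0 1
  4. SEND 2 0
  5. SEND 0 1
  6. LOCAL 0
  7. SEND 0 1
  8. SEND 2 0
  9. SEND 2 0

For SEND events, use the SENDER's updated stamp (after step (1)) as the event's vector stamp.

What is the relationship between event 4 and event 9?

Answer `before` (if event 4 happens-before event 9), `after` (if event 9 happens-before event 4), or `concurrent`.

Initial: VV[0]=[0, 0, 0]
Initial: VV[1]=[0, 0, 0]
Initial: VV[2]=[0, 0, 0]
Event 1: SEND 1->2: VV[1][1]++ -> VV[1]=[0, 1, 0], msg_vec=[0, 1, 0]; VV[2]=max(VV[2],msg_vec) then VV[2][2]++ -> VV[2]=[0, 1, 1]
Event 2: SEND 1->0: VV[1][1]++ -> VV[1]=[0, 2, 0], msg_vec=[0, 2, 0]; VV[0]=max(VV[0],msg_vec) then VV[0][0]++ -> VV[0]=[1, 2, 0]
Event 3: SEND 0->1: VV[0][0]++ -> VV[0]=[2, 2, 0], msg_vec=[2, 2, 0]; VV[1]=max(VV[1],msg_vec) then VV[1][1]++ -> VV[1]=[2, 3, 0]
Event 4: SEND 2->0: VV[2][2]++ -> VV[2]=[0, 1, 2], msg_vec=[0, 1, 2]; VV[0]=max(VV[0],msg_vec) then VV[0][0]++ -> VV[0]=[3, 2, 2]
Event 5: SEND 0->1: VV[0][0]++ -> VV[0]=[4, 2, 2], msg_vec=[4, 2, 2]; VV[1]=max(VV[1],msg_vec) then VV[1][1]++ -> VV[1]=[4, 4, 2]
Event 6: LOCAL 0: VV[0][0]++ -> VV[0]=[5, 2, 2]
Event 7: SEND 0->1: VV[0][0]++ -> VV[0]=[6, 2, 2], msg_vec=[6, 2, 2]; VV[1]=max(VV[1],msg_vec) then VV[1][1]++ -> VV[1]=[6, 5, 2]
Event 8: SEND 2->0: VV[2][2]++ -> VV[2]=[0, 1, 3], msg_vec=[0, 1, 3]; VV[0]=max(VV[0],msg_vec) then VV[0][0]++ -> VV[0]=[7, 2, 3]
Event 9: SEND 2->0: VV[2][2]++ -> VV[2]=[0, 1, 4], msg_vec=[0, 1, 4]; VV[0]=max(VV[0],msg_vec) then VV[0][0]++ -> VV[0]=[8, 2, 4]
Event 4 stamp: [0, 1, 2]
Event 9 stamp: [0, 1, 4]
[0, 1, 2] <= [0, 1, 4]? True
[0, 1, 4] <= [0, 1, 2]? False
Relation: before

Answer: before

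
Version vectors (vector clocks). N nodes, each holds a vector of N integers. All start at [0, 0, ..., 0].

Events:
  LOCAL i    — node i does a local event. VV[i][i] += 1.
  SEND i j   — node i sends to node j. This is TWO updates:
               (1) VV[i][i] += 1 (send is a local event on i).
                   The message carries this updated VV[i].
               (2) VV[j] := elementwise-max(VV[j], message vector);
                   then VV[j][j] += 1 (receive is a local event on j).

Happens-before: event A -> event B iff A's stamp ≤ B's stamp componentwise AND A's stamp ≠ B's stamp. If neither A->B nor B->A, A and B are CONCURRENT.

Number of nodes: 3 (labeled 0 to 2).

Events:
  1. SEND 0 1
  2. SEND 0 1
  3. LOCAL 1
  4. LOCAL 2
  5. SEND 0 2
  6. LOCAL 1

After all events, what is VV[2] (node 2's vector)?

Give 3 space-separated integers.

Answer: 3 0 2

Derivation:
Initial: VV[0]=[0, 0, 0]
Initial: VV[1]=[0, 0, 0]
Initial: VV[2]=[0, 0, 0]
Event 1: SEND 0->1: VV[0][0]++ -> VV[0]=[1, 0, 0], msg_vec=[1, 0, 0]; VV[1]=max(VV[1],msg_vec) then VV[1][1]++ -> VV[1]=[1, 1, 0]
Event 2: SEND 0->1: VV[0][0]++ -> VV[0]=[2, 0, 0], msg_vec=[2, 0, 0]; VV[1]=max(VV[1],msg_vec) then VV[1][1]++ -> VV[1]=[2, 2, 0]
Event 3: LOCAL 1: VV[1][1]++ -> VV[1]=[2, 3, 0]
Event 4: LOCAL 2: VV[2][2]++ -> VV[2]=[0, 0, 1]
Event 5: SEND 0->2: VV[0][0]++ -> VV[0]=[3, 0, 0], msg_vec=[3, 0, 0]; VV[2]=max(VV[2],msg_vec) then VV[2][2]++ -> VV[2]=[3, 0, 2]
Event 6: LOCAL 1: VV[1][1]++ -> VV[1]=[2, 4, 0]
Final vectors: VV[0]=[3, 0, 0]; VV[1]=[2, 4, 0]; VV[2]=[3, 0, 2]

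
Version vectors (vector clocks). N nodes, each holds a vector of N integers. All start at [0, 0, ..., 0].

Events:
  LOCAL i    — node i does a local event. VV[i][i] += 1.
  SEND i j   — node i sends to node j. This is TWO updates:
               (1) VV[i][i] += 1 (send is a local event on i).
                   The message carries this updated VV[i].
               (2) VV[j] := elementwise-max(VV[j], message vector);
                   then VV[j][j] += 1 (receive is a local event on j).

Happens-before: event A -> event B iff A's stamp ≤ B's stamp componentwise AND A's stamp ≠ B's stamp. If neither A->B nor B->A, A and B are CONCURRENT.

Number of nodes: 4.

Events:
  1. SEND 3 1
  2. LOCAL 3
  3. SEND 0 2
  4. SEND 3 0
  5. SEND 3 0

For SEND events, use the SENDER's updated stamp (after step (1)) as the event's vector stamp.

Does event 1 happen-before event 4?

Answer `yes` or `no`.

Initial: VV[0]=[0, 0, 0, 0]
Initial: VV[1]=[0, 0, 0, 0]
Initial: VV[2]=[0, 0, 0, 0]
Initial: VV[3]=[0, 0, 0, 0]
Event 1: SEND 3->1: VV[3][3]++ -> VV[3]=[0, 0, 0, 1], msg_vec=[0, 0, 0, 1]; VV[1]=max(VV[1],msg_vec) then VV[1][1]++ -> VV[1]=[0, 1, 0, 1]
Event 2: LOCAL 3: VV[3][3]++ -> VV[3]=[0, 0, 0, 2]
Event 3: SEND 0->2: VV[0][0]++ -> VV[0]=[1, 0, 0, 0], msg_vec=[1, 0, 0, 0]; VV[2]=max(VV[2],msg_vec) then VV[2][2]++ -> VV[2]=[1, 0, 1, 0]
Event 4: SEND 3->0: VV[3][3]++ -> VV[3]=[0, 0, 0, 3], msg_vec=[0, 0, 0, 3]; VV[0]=max(VV[0],msg_vec) then VV[0][0]++ -> VV[0]=[2, 0, 0, 3]
Event 5: SEND 3->0: VV[3][3]++ -> VV[3]=[0, 0, 0, 4], msg_vec=[0, 0, 0, 4]; VV[0]=max(VV[0],msg_vec) then VV[0][0]++ -> VV[0]=[3, 0, 0, 4]
Event 1 stamp: [0, 0, 0, 1]
Event 4 stamp: [0, 0, 0, 3]
[0, 0, 0, 1] <= [0, 0, 0, 3]? True. Equal? False. Happens-before: True

Answer: yes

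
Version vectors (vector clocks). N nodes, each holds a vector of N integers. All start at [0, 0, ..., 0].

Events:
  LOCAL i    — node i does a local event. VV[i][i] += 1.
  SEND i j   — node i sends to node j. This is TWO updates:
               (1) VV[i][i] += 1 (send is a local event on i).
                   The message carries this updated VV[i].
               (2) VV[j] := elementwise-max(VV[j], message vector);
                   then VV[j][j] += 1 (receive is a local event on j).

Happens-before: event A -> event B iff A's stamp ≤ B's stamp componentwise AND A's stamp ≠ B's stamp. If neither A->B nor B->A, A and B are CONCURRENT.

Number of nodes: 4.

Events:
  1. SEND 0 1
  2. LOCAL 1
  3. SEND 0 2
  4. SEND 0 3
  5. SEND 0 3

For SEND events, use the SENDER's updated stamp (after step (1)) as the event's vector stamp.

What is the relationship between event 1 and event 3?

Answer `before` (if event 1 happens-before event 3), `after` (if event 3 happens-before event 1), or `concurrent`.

Answer: before

Derivation:
Initial: VV[0]=[0, 0, 0, 0]
Initial: VV[1]=[0, 0, 0, 0]
Initial: VV[2]=[0, 0, 0, 0]
Initial: VV[3]=[0, 0, 0, 0]
Event 1: SEND 0->1: VV[0][0]++ -> VV[0]=[1, 0, 0, 0], msg_vec=[1, 0, 0, 0]; VV[1]=max(VV[1],msg_vec) then VV[1][1]++ -> VV[1]=[1, 1, 0, 0]
Event 2: LOCAL 1: VV[1][1]++ -> VV[1]=[1, 2, 0, 0]
Event 3: SEND 0->2: VV[0][0]++ -> VV[0]=[2, 0, 0, 0], msg_vec=[2, 0, 0, 0]; VV[2]=max(VV[2],msg_vec) then VV[2][2]++ -> VV[2]=[2, 0, 1, 0]
Event 4: SEND 0->3: VV[0][0]++ -> VV[0]=[3, 0, 0, 0], msg_vec=[3, 0, 0, 0]; VV[3]=max(VV[3],msg_vec) then VV[3][3]++ -> VV[3]=[3, 0, 0, 1]
Event 5: SEND 0->3: VV[0][0]++ -> VV[0]=[4, 0, 0, 0], msg_vec=[4, 0, 0, 0]; VV[3]=max(VV[3],msg_vec) then VV[3][3]++ -> VV[3]=[4, 0, 0, 2]
Event 1 stamp: [1, 0, 0, 0]
Event 3 stamp: [2, 0, 0, 0]
[1, 0, 0, 0] <= [2, 0, 0, 0]? True
[2, 0, 0, 0] <= [1, 0, 0, 0]? False
Relation: before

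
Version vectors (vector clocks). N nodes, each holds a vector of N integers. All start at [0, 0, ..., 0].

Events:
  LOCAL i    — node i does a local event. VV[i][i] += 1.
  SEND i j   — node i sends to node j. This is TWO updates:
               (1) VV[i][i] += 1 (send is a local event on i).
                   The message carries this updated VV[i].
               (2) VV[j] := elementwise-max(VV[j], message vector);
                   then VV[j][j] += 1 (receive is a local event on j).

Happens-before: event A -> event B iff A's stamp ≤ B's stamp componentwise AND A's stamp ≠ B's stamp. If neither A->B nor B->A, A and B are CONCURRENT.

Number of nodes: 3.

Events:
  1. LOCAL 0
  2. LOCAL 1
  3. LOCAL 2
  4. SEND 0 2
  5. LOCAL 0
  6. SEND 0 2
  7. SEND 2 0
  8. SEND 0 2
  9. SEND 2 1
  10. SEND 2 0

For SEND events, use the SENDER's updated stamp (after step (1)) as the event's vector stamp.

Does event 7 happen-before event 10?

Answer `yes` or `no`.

Initial: VV[0]=[0, 0, 0]
Initial: VV[1]=[0, 0, 0]
Initial: VV[2]=[0, 0, 0]
Event 1: LOCAL 0: VV[0][0]++ -> VV[0]=[1, 0, 0]
Event 2: LOCAL 1: VV[1][1]++ -> VV[1]=[0, 1, 0]
Event 3: LOCAL 2: VV[2][2]++ -> VV[2]=[0, 0, 1]
Event 4: SEND 0->2: VV[0][0]++ -> VV[0]=[2, 0, 0], msg_vec=[2, 0, 0]; VV[2]=max(VV[2],msg_vec) then VV[2][2]++ -> VV[2]=[2, 0, 2]
Event 5: LOCAL 0: VV[0][0]++ -> VV[0]=[3, 0, 0]
Event 6: SEND 0->2: VV[0][0]++ -> VV[0]=[4, 0, 0], msg_vec=[4, 0, 0]; VV[2]=max(VV[2],msg_vec) then VV[2][2]++ -> VV[2]=[4, 0, 3]
Event 7: SEND 2->0: VV[2][2]++ -> VV[2]=[4, 0, 4], msg_vec=[4, 0, 4]; VV[0]=max(VV[0],msg_vec) then VV[0][0]++ -> VV[0]=[5, 0, 4]
Event 8: SEND 0->2: VV[0][0]++ -> VV[0]=[6, 0, 4], msg_vec=[6, 0, 4]; VV[2]=max(VV[2],msg_vec) then VV[2][2]++ -> VV[2]=[6, 0, 5]
Event 9: SEND 2->1: VV[2][2]++ -> VV[2]=[6, 0, 6], msg_vec=[6, 0, 6]; VV[1]=max(VV[1],msg_vec) then VV[1][1]++ -> VV[1]=[6, 2, 6]
Event 10: SEND 2->0: VV[2][2]++ -> VV[2]=[6, 0, 7], msg_vec=[6, 0, 7]; VV[0]=max(VV[0],msg_vec) then VV[0][0]++ -> VV[0]=[7, 0, 7]
Event 7 stamp: [4, 0, 4]
Event 10 stamp: [6, 0, 7]
[4, 0, 4] <= [6, 0, 7]? True. Equal? False. Happens-before: True

Answer: yes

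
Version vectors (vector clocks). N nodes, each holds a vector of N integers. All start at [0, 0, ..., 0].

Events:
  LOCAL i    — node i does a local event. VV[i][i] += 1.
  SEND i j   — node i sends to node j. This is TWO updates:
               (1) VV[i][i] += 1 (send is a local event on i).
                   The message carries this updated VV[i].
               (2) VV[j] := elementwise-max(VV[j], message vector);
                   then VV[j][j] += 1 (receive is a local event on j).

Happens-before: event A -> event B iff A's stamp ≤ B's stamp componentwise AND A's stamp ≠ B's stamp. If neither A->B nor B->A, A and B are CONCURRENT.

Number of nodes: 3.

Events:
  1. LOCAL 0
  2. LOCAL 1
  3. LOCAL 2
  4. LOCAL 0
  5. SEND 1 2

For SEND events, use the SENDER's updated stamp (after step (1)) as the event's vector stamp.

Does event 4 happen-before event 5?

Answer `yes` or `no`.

Initial: VV[0]=[0, 0, 0]
Initial: VV[1]=[0, 0, 0]
Initial: VV[2]=[0, 0, 0]
Event 1: LOCAL 0: VV[0][0]++ -> VV[0]=[1, 0, 0]
Event 2: LOCAL 1: VV[1][1]++ -> VV[1]=[0, 1, 0]
Event 3: LOCAL 2: VV[2][2]++ -> VV[2]=[0, 0, 1]
Event 4: LOCAL 0: VV[0][0]++ -> VV[0]=[2, 0, 0]
Event 5: SEND 1->2: VV[1][1]++ -> VV[1]=[0, 2, 0], msg_vec=[0, 2, 0]; VV[2]=max(VV[2],msg_vec) then VV[2][2]++ -> VV[2]=[0, 2, 2]
Event 4 stamp: [2, 0, 0]
Event 5 stamp: [0, 2, 0]
[2, 0, 0] <= [0, 2, 0]? False. Equal? False. Happens-before: False

Answer: no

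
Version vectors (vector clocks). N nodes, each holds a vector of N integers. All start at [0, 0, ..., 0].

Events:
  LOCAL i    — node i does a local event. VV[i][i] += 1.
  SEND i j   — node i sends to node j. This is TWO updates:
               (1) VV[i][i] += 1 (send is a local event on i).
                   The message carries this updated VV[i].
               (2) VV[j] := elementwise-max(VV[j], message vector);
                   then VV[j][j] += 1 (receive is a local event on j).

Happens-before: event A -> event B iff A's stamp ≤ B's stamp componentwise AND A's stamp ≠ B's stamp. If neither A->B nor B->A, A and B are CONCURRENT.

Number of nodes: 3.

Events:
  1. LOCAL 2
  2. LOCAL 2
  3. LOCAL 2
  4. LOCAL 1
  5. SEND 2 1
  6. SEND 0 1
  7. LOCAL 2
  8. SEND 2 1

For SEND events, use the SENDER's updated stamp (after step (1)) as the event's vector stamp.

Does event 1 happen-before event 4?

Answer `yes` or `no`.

Initial: VV[0]=[0, 0, 0]
Initial: VV[1]=[0, 0, 0]
Initial: VV[2]=[0, 0, 0]
Event 1: LOCAL 2: VV[2][2]++ -> VV[2]=[0, 0, 1]
Event 2: LOCAL 2: VV[2][2]++ -> VV[2]=[0, 0, 2]
Event 3: LOCAL 2: VV[2][2]++ -> VV[2]=[0, 0, 3]
Event 4: LOCAL 1: VV[1][1]++ -> VV[1]=[0, 1, 0]
Event 5: SEND 2->1: VV[2][2]++ -> VV[2]=[0, 0, 4], msg_vec=[0, 0, 4]; VV[1]=max(VV[1],msg_vec) then VV[1][1]++ -> VV[1]=[0, 2, 4]
Event 6: SEND 0->1: VV[0][0]++ -> VV[0]=[1, 0, 0], msg_vec=[1, 0, 0]; VV[1]=max(VV[1],msg_vec) then VV[1][1]++ -> VV[1]=[1, 3, 4]
Event 7: LOCAL 2: VV[2][2]++ -> VV[2]=[0, 0, 5]
Event 8: SEND 2->1: VV[2][2]++ -> VV[2]=[0, 0, 6], msg_vec=[0, 0, 6]; VV[1]=max(VV[1],msg_vec) then VV[1][1]++ -> VV[1]=[1, 4, 6]
Event 1 stamp: [0, 0, 1]
Event 4 stamp: [0, 1, 0]
[0, 0, 1] <= [0, 1, 0]? False. Equal? False. Happens-before: False

Answer: no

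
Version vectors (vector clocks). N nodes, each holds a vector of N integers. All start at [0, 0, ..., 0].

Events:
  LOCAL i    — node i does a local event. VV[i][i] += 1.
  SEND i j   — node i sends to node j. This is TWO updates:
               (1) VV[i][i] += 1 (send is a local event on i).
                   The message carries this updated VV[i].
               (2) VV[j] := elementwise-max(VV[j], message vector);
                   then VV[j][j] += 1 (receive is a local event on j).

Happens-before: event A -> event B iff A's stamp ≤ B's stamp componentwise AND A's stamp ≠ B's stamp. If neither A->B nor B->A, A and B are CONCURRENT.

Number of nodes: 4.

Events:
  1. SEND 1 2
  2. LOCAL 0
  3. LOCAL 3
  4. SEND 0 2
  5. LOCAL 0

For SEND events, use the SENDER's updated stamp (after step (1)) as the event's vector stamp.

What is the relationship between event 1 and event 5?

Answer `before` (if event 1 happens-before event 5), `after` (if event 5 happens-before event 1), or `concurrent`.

Answer: concurrent

Derivation:
Initial: VV[0]=[0, 0, 0, 0]
Initial: VV[1]=[0, 0, 0, 0]
Initial: VV[2]=[0, 0, 0, 0]
Initial: VV[3]=[0, 0, 0, 0]
Event 1: SEND 1->2: VV[1][1]++ -> VV[1]=[0, 1, 0, 0], msg_vec=[0, 1, 0, 0]; VV[2]=max(VV[2],msg_vec) then VV[2][2]++ -> VV[2]=[0, 1, 1, 0]
Event 2: LOCAL 0: VV[0][0]++ -> VV[0]=[1, 0, 0, 0]
Event 3: LOCAL 3: VV[3][3]++ -> VV[3]=[0, 0, 0, 1]
Event 4: SEND 0->2: VV[0][0]++ -> VV[0]=[2, 0, 0, 0], msg_vec=[2, 0, 0, 0]; VV[2]=max(VV[2],msg_vec) then VV[2][2]++ -> VV[2]=[2, 1, 2, 0]
Event 5: LOCAL 0: VV[0][0]++ -> VV[0]=[3, 0, 0, 0]
Event 1 stamp: [0, 1, 0, 0]
Event 5 stamp: [3, 0, 0, 0]
[0, 1, 0, 0] <= [3, 0, 0, 0]? False
[3, 0, 0, 0] <= [0, 1, 0, 0]? False
Relation: concurrent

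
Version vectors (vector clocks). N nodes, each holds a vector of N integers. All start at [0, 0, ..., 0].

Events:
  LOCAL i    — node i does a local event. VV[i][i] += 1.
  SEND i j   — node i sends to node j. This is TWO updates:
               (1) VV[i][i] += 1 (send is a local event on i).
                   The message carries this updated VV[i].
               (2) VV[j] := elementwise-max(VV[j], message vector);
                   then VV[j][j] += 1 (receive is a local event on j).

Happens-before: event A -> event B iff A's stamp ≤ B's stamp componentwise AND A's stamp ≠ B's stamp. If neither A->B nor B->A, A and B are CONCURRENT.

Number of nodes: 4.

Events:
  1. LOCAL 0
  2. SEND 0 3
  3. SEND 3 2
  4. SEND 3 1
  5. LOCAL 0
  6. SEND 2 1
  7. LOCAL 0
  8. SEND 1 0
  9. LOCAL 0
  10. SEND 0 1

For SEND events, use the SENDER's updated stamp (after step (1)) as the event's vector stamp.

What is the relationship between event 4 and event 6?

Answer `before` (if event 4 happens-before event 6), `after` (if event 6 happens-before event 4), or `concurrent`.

Answer: concurrent

Derivation:
Initial: VV[0]=[0, 0, 0, 0]
Initial: VV[1]=[0, 0, 0, 0]
Initial: VV[2]=[0, 0, 0, 0]
Initial: VV[3]=[0, 0, 0, 0]
Event 1: LOCAL 0: VV[0][0]++ -> VV[0]=[1, 0, 0, 0]
Event 2: SEND 0->3: VV[0][0]++ -> VV[0]=[2, 0, 0, 0], msg_vec=[2, 0, 0, 0]; VV[3]=max(VV[3],msg_vec) then VV[3][3]++ -> VV[3]=[2, 0, 0, 1]
Event 3: SEND 3->2: VV[3][3]++ -> VV[3]=[2, 0, 0, 2], msg_vec=[2, 0, 0, 2]; VV[2]=max(VV[2],msg_vec) then VV[2][2]++ -> VV[2]=[2, 0, 1, 2]
Event 4: SEND 3->1: VV[3][3]++ -> VV[3]=[2, 0, 0, 3], msg_vec=[2, 0, 0, 3]; VV[1]=max(VV[1],msg_vec) then VV[1][1]++ -> VV[1]=[2, 1, 0, 3]
Event 5: LOCAL 0: VV[0][0]++ -> VV[0]=[3, 0, 0, 0]
Event 6: SEND 2->1: VV[2][2]++ -> VV[2]=[2, 0, 2, 2], msg_vec=[2, 0, 2, 2]; VV[1]=max(VV[1],msg_vec) then VV[1][1]++ -> VV[1]=[2, 2, 2, 3]
Event 7: LOCAL 0: VV[0][0]++ -> VV[0]=[4, 0, 0, 0]
Event 8: SEND 1->0: VV[1][1]++ -> VV[1]=[2, 3, 2, 3], msg_vec=[2, 3, 2, 3]; VV[0]=max(VV[0],msg_vec) then VV[0][0]++ -> VV[0]=[5, 3, 2, 3]
Event 9: LOCAL 0: VV[0][0]++ -> VV[0]=[6, 3, 2, 3]
Event 10: SEND 0->1: VV[0][0]++ -> VV[0]=[7, 3, 2, 3], msg_vec=[7, 3, 2, 3]; VV[1]=max(VV[1],msg_vec) then VV[1][1]++ -> VV[1]=[7, 4, 2, 3]
Event 4 stamp: [2, 0, 0, 3]
Event 6 stamp: [2, 0, 2, 2]
[2, 0, 0, 3] <= [2, 0, 2, 2]? False
[2, 0, 2, 2] <= [2, 0, 0, 3]? False
Relation: concurrent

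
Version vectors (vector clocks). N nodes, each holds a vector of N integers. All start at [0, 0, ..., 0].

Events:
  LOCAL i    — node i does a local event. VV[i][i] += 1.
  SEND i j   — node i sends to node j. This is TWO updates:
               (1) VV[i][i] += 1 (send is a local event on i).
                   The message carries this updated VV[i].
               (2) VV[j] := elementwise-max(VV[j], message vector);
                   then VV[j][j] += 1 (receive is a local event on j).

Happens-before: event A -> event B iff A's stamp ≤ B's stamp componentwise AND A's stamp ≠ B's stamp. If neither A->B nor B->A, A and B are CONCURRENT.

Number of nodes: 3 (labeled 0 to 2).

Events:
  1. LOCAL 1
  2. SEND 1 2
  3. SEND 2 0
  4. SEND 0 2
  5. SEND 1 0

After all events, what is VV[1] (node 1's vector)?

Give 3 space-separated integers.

Answer: 0 3 0

Derivation:
Initial: VV[0]=[0, 0, 0]
Initial: VV[1]=[0, 0, 0]
Initial: VV[2]=[0, 0, 0]
Event 1: LOCAL 1: VV[1][1]++ -> VV[1]=[0, 1, 0]
Event 2: SEND 1->2: VV[1][1]++ -> VV[1]=[0, 2, 0], msg_vec=[0, 2, 0]; VV[2]=max(VV[2],msg_vec) then VV[2][2]++ -> VV[2]=[0, 2, 1]
Event 3: SEND 2->0: VV[2][2]++ -> VV[2]=[0, 2, 2], msg_vec=[0, 2, 2]; VV[0]=max(VV[0],msg_vec) then VV[0][0]++ -> VV[0]=[1, 2, 2]
Event 4: SEND 0->2: VV[0][0]++ -> VV[0]=[2, 2, 2], msg_vec=[2, 2, 2]; VV[2]=max(VV[2],msg_vec) then VV[2][2]++ -> VV[2]=[2, 2, 3]
Event 5: SEND 1->0: VV[1][1]++ -> VV[1]=[0, 3, 0], msg_vec=[0, 3, 0]; VV[0]=max(VV[0],msg_vec) then VV[0][0]++ -> VV[0]=[3, 3, 2]
Final vectors: VV[0]=[3, 3, 2]; VV[1]=[0, 3, 0]; VV[2]=[2, 2, 3]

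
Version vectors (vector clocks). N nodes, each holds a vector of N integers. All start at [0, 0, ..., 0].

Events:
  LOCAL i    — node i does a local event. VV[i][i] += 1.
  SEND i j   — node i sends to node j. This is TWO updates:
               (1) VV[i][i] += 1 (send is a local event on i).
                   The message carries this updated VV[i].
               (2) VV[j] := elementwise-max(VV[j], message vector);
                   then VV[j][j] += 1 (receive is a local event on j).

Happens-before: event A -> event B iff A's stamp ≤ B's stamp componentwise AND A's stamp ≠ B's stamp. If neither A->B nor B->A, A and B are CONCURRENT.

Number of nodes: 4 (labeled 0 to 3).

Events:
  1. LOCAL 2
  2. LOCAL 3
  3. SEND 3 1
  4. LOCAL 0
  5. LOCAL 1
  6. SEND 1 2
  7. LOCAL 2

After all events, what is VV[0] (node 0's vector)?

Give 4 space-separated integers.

Answer: 1 0 0 0

Derivation:
Initial: VV[0]=[0, 0, 0, 0]
Initial: VV[1]=[0, 0, 0, 0]
Initial: VV[2]=[0, 0, 0, 0]
Initial: VV[3]=[0, 0, 0, 0]
Event 1: LOCAL 2: VV[2][2]++ -> VV[2]=[0, 0, 1, 0]
Event 2: LOCAL 3: VV[3][3]++ -> VV[3]=[0, 0, 0, 1]
Event 3: SEND 3->1: VV[3][3]++ -> VV[3]=[0, 0, 0, 2], msg_vec=[0, 0, 0, 2]; VV[1]=max(VV[1],msg_vec) then VV[1][1]++ -> VV[1]=[0, 1, 0, 2]
Event 4: LOCAL 0: VV[0][0]++ -> VV[0]=[1, 0, 0, 0]
Event 5: LOCAL 1: VV[1][1]++ -> VV[1]=[0, 2, 0, 2]
Event 6: SEND 1->2: VV[1][1]++ -> VV[1]=[0, 3, 0, 2], msg_vec=[0, 3, 0, 2]; VV[2]=max(VV[2],msg_vec) then VV[2][2]++ -> VV[2]=[0, 3, 2, 2]
Event 7: LOCAL 2: VV[2][2]++ -> VV[2]=[0, 3, 3, 2]
Final vectors: VV[0]=[1, 0, 0, 0]; VV[1]=[0, 3, 0, 2]; VV[2]=[0, 3, 3, 2]; VV[3]=[0, 0, 0, 2]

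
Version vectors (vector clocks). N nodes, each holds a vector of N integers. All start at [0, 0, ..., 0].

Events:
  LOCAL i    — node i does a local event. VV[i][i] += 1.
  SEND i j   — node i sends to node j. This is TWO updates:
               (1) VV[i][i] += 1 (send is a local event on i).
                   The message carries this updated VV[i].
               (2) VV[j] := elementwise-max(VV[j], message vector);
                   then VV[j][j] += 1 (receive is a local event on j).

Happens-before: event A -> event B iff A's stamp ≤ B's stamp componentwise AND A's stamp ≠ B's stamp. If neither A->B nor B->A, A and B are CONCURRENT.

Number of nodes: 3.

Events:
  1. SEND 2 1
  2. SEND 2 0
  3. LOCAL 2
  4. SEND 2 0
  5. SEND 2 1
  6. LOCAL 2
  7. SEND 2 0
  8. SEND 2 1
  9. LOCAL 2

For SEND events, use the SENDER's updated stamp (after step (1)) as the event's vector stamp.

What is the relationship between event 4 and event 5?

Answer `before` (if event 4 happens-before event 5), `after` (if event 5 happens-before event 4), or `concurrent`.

Initial: VV[0]=[0, 0, 0]
Initial: VV[1]=[0, 0, 0]
Initial: VV[2]=[0, 0, 0]
Event 1: SEND 2->1: VV[2][2]++ -> VV[2]=[0, 0, 1], msg_vec=[0, 0, 1]; VV[1]=max(VV[1],msg_vec) then VV[1][1]++ -> VV[1]=[0, 1, 1]
Event 2: SEND 2->0: VV[2][2]++ -> VV[2]=[0, 0, 2], msg_vec=[0, 0, 2]; VV[0]=max(VV[0],msg_vec) then VV[0][0]++ -> VV[0]=[1, 0, 2]
Event 3: LOCAL 2: VV[2][2]++ -> VV[2]=[0, 0, 3]
Event 4: SEND 2->0: VV[2][2]++ -> VV[2]=[0, 0, 4], msg_vec=[0, 0, 4]; VV[0]=max(VV[0],msg_vec) then VV[0][0]++ -> VV[0]=[2, 0, 4]
Event 5: SEND 2->1: VV[2][2]++ -> VV[2]=[0, 0, 5], msg_vec=[0, 0, 5]; VV[1]=max(VV[1],msg_vec) then VV[1][1]++ -> VV[1]=[0, 2, 5]
Event 6: LOCAL 2: VV[2][2]++ -> VV[2]=[0, 0, 6]
Event 7: SEND 2->0: VV[2][2]++ -> VV[2]=[0, 0, 7], msg_vec=[0, 0, 7]; VV[0]=max(VV[0],msg_vec) then VV[0][0]++ -> VV[0]=[3, 0, 7]
Event 8: SEND 2->1: VV[2][2]++ -> VV[2]=[0, 0, 8], msg_vec=[0, 0, 8]; VV[1]=max(VV[1],msg_vec) then VV[1][1]++ -> VV[1]=[0, 3, 8]
Event 9: LOCAL 2: VV[2][2]++ -> VV[2]=[0, 0, 9]
Event 4 stamp: [0, 0, 4]
Event 5 stamp: [0, 0, 5]
[0, 0, 4] <= [0, 0, 5]? True
[0, 0, 5] <= [0, 0, 4]? False
Relation: before

Answer: before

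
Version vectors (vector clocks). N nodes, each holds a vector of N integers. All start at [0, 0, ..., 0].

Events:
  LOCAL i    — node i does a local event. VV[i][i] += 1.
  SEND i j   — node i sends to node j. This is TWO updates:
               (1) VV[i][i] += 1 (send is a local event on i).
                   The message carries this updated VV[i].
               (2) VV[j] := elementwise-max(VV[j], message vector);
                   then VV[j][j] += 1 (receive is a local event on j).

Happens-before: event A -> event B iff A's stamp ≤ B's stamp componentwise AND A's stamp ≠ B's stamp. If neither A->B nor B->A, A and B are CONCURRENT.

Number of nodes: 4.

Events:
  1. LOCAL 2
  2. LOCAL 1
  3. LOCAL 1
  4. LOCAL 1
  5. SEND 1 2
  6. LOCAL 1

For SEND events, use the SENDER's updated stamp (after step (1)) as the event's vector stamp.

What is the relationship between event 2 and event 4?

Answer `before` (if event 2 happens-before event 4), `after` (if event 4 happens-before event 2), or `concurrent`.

Answer: before

Derivation:
Initial: VV[0]=[0, 0, 0, 0]
Initial: VV[1]=[0, 0, 0, 0]
Initial: VV[2]=[0, 0, 0, 0]
Initial: VV[3]=[0, 0, 0, 0]
Event 1: LOCAL 2: VV[2][2]++ -> VV[2]=[0, 0, 1, 0]
Event 2: LOCAL 1: VV[1][1]++ -> VV[1]=[0, 1, 0, 0]
Event 3: LOCAL 1: VV[1][1]++ -> VV[1]=[0, 2, 0, 0]
Event 4: LOCAL 1: VV[1][1]++ -> VV[1]=[0, 3, 0, 0]
Event 5: SEND 1->2: VV[1][1]++ -> VV[1]=[0, 4, 0, 0], msg_vec=[0, 4, 0, 0]; VV[2]=max(VV[2],msg_vec) then VV[2][2]++ -> VV[2]=[0, 4, 2, 0]
Event 6: LOCAL 1: VV[1][1]++ -> VV[1]=[0, 5, 0, 0]
Event 2 stamp: [0, 1, 0, 0]
Event 4 stamp: [0, 3, 0, 0]
[0, 1, 0, 0] <= [0, 3, 0, 0]? True
[0, 3, 0, 0] <= [0, 1, 0, 0]? False
Relation: before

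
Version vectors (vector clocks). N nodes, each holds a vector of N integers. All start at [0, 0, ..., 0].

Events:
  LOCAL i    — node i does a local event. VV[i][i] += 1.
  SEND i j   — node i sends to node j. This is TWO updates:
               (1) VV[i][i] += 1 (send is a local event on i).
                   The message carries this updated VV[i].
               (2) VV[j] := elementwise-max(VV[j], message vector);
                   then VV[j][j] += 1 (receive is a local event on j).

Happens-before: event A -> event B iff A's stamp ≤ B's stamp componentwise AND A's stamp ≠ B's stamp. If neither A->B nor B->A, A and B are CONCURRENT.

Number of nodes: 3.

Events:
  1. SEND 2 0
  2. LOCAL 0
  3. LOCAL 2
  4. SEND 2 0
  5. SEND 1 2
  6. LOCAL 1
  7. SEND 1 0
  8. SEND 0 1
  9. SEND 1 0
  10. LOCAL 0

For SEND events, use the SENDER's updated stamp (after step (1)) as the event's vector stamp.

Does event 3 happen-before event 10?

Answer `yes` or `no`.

Answer: yes

Derivation:
Initial: VV[0]=[0, 0, 0]
Initial: VV[1]=[0, 0, 0]
Initial: VV[2]=[0, 0, 0]
Event 1: SEND 2->0: VV[2][2]++ -> VV[2]=[0, 0, 1], msg_vec=[0, 0, 1]; VV[0]=max(VV[0],msg_vec) then VV[0][0]++ -> VV[0]=[1, 0, 1]
Event 2: LOCAL 0: VV[0][0]++ -> VV[0]=[2, 0, 1]
Event 3: LOCAL 2: VV[2][2]++ -> VV[2]=[0, 0, 2]
Event 4: SEND 2->0: VV[2][2]++ -> VV[2]=[0, 0, 3], msg_vec=[0, 0, 3]; VV[0]=max(VV[0],msg_vec) then VV[0][0]++ -> VV[0]=[3, 0, 3]
Event 5: SEND 1->2: VV[1][1]++ -> VV[1]=[0, 1, 0], msg_vec=[0, 1, 0]; VV[2]=max(VV[2],msg_vec) then VV[2][2]++ -> VV[2]=[0, 1, 4]
Event 6: LOCAL 1: VV[1][1]++ -> VV[1]=[0, 2, 0]
Event 7: SEND 1->0: VV[1][1]++ -> VV[1]=[0, 3, 0], msg_vec=[0, 3, 0]; VV[0]=max(VV[0],msg_vec) then VV[0][0]++ -> VV[0]=[4, 3, 3]
Event 8: SEND 0->1: VV[0][0]++ -> VV[0]=[5, 3, 3], msg_vec=[5, 3, 3]; VV[1]=max(VV[1],msg_vec) then VV[1][1]++ -> VV[1]=[5, 4, 3]
Event 9: SEND 1->0: VV[1][1]++ -> VV[1]=[5, 5, 3], msg_vec=[5, 5, 3]; VV[0]=max(VV[0],msg_vec) then VV[0][0]++ -> VV[0]=[6, 5, 3]
Event 10: LOCAL 0: VV[0][0]++ -> VV[0]=[7, 5, 3]
Event 3 stamp: [0, 0, 2]
Event 10 stamp: [7, 5, 3]
[0, 0, 2] <= [7, 5, 3]? True. Equal? False. Happens-before: True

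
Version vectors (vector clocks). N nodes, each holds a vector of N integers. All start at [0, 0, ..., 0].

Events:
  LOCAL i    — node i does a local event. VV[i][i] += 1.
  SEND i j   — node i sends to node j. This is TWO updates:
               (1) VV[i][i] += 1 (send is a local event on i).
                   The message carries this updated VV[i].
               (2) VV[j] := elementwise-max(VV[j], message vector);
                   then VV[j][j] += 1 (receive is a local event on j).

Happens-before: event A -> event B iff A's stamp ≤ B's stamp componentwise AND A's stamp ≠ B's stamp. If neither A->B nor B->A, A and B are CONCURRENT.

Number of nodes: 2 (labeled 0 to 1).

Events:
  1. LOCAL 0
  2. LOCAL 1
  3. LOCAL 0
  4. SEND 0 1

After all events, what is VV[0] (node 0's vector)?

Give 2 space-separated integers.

Answer: 3 0

Derivation:
Initial: VV[0]=[0, 0]
Initial: VV[1]=[0, 0]
Event 1: LOCAL 0: VV[0][0]++ -> VV[0]=[1, 0]
Event 2: LOCAL 1: VV[1][1]++ -> VV[1]=[0, 1]
Event 3: LOCAL 0: VV[0][0]++ -> VV[0]=[2, 0]
Event 4: SEND 0->1: VV[0][0]++ -> VV[0]=[3, 0], msg_vec=[3, 0]; VV[1]=max(VV[1],msg_vec) then VV[1][1]++ -> VV[1]=[3, 2]
Final vectors: VV[0]=[3, 0]; VV[1]=[3, 2]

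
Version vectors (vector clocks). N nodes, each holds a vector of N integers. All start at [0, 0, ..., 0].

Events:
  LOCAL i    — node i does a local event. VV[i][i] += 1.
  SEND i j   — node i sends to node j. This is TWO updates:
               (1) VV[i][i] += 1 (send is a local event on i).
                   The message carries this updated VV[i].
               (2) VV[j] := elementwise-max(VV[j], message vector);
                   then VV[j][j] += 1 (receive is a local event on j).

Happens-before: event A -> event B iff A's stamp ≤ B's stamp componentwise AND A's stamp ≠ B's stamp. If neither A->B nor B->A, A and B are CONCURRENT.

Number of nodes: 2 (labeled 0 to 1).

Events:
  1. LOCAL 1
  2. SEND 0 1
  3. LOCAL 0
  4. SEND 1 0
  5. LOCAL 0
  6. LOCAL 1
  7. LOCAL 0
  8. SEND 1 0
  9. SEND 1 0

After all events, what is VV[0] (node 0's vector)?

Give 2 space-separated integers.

Answer: 7 6

Derivation:
Initial: VV[0]=[0, 0]
Initial: VV[1]=[0, 0]
Event 1: LOCAL 1: VV[1][1]++ -> VV[1]=[0, 1]
Event 2: SEND 0->1: VV[0][0]++ -> VV[0]=[1, 0], msg_vec=[1, 0]; VV[1]=max(VV[1],msg_vec) then VV[1][1]++ -> VV[1]=[1, 2]
Event 3: LOCAL 0: VV[0][0]++ -> VV[0]=[2, 0]
Event 4: SEND 1->0: VV[1][1]++ -> VV[1]=[1, 3], msg_vec=[1, 3]; VV[0]=max(VV[0],msg_vec) then VV[0][0]++ -> VV[0]=[3, 3]
Event 5: LOCAL 0: VV[0][0]++ -> VV[0]=[4, 3]
Event 6: LOCAL 1: VV[1][1]++ -> VV[1]=[1, 4]
Event 7: LOCAL 0: VV[0][0]++ -> VV[0]=[5, 3]
Event 8: SEND 1->0: VV[1][1]++ -> VV[1]=[1, 5], msg_vec=[1, 5]; VV[0]=max(VV[0],msg_vec) then VV[0][0]++ -> VV[0]=[6, 5]
Event 9: SEND 1->0: VV[1][1]++ -> VV[1]=[1, 6], msg_vec=[1, 6]; VV[0]=max(VV[0],msg_vec) then VV[0][0]++ -> VV[0]=[7, 6]
Final vectors: VV[0]=[7, 6]; VV[1]=[1, 6]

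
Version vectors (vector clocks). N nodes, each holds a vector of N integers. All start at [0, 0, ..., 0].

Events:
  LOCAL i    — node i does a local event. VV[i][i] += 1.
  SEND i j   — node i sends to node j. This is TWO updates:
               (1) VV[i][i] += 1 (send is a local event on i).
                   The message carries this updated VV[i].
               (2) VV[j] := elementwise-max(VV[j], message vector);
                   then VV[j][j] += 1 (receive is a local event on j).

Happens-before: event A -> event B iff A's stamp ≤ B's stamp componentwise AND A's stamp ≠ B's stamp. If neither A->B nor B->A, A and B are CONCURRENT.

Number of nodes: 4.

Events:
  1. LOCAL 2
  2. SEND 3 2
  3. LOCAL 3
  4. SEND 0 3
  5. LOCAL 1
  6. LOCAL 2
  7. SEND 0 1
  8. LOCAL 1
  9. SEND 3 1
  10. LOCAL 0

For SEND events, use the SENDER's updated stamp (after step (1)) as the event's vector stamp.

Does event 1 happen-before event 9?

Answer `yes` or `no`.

Answer: no

Derivation:
Initial: VV[0]=[0, 0, 0, 0]
Initial: VV[1]=[0, 0, 0, 0]
Initial: VV[2]=[0, 0, 0, 0]
Initial: VV[3]=[0, 0, 0, 0]
Event 1: LOCAL 2: VV[2][2]++ -> VV[2]=[0, 0, 1, 0]
Event 2: SEND 3->2: VV[3][3]++ -> VV[3]=[0, 0, 0, 1], msg_vec=[0, 0, 0, 1]; VV[2]=max(VV[2],msg_vec) then VV[2][2]++ -> VV[2]=[0, 0, 2, 1]
Event 3: LOCAL 3: VV[3][3]++ -> VV[3]=[0, 0, 0, 2]
Event 4: SEND 0->3: VV[0][0]++ -> VV[0]=[1, 0, 0, 0], msg_vec=[1, 0, 0, 0]; VV[3]=max(VV[3],msg_vec) then VV[3][3]++ -> VV[3]=[1, 0, 0, 3]
Event 5: LOCAL 1: VV[1][1]++ -> VV[1]=[0, 1, 0, 0]
Event 6: LOCAL 2: VV[2][2]++ -> VV[2]=[0, 0, 3, 1]
Event 7: SEND 0->1: VV[0][0]++ -> VV[0]=[2, 0, 0, 0], msg_vec=[2, 0, 0, 0]; VV[1]=max(VV[1],msg_vec) then VV[1][1]++ -> VV[1]=[2, 2, 0, 0]
Event 8: LOCAL 1: VV[1][1]++ -> VV[1]=[2, 3, 0, 0]
Event 9: SEND 3->1: VV[3][3]++ -> VV[3]=[1, 0, 0, 4], msg_vec=[1, 0, 0, 4]; VV[1]=max(VV[1],msg_vec) then VV[1][1]++ -> VV[1]=[2, 4, 0, 4]
Event 10: LOCAL 0: VV[0][0]++ -> VV[0]=[3, 0, 0, 0]
Event 1 stamp: [0, 0, 1, 0]
Event 9 stamp: [1, 0, 0, 4]
[0, 0, 1, 0] <= [1, 0, 0, 4]? False. Equal? False. Happens-before: False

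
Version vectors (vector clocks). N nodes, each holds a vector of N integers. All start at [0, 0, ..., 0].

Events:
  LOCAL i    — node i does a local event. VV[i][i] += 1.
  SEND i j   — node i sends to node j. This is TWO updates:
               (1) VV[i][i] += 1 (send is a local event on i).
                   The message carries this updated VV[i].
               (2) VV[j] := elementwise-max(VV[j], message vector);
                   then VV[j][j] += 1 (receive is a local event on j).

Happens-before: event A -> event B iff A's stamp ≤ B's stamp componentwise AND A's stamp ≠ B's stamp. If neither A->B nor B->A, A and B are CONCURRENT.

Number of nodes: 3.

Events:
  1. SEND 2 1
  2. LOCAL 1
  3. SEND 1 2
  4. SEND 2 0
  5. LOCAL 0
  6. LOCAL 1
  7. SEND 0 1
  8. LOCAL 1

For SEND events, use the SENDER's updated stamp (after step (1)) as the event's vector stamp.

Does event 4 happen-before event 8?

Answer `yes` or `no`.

Answer: yes

Derivation:
Initial: VV[0]=[0, 0, 0]
Initial: VV[1]=[0, 0, 0]
Initial: VV[2]=[0, 0, 0]
Event 1: SEND 2->1: VV[2][2]++ -> VV[2]=[0, 0, 1], msg_vec=[0, 0, 1]; VV[1]=max(VV[1],msg_vec) then VV[1][1]++ -> VV[1]=[0, 1, 1]
Event 2: LOCAL 1: VV[1][1]++ -> VV[1]=[0, 2, 1]
Event 3: SEND 1->2: VV[1][1]++ -> VV[1]=[0, 3, 1], msg_vec=[0, 3, 1]; VV[2]=max(VV[2],msg_vec) then VV[2][2]++ -> VV[2]=[0, 3, 2]
Event 4: SEND 2->0: VV[2][2]++ -> VV[2]=[0, 3, 3], msg_vec=[0, 3, 3]; VV[0]=max(VV[0],msg_vec) then VV[0][0]++ -> VV[0]=[1, 3, 3]
Event 5: LOCAL 0: VV[0][0]++ -> VV[0]=[2, 3, 3]
Event 6: LOCAL 1: VV[1][1]++ -> VV[1]=[0, 4, 1]
Event 7: SEND 0->1: VV[0][0]++ -> VV[0]=[3, 3, 3], msg_vec=[3, 3, 3]; VV[1]=max(VV[1],msg_vec) then VV[1][1]++ -> VV[1]=[3, 5, 3]
Event 8: LOCAL 1: VV[1][1]++ -> VV[1]=[3, 6, 3]
Event 4 stamp: [0, 3, 3]
Event 8 stamp: [3, 6, 3]
[0, 3, 3] <= [3, 6, 3]? True. Equal? False. Happens-before: True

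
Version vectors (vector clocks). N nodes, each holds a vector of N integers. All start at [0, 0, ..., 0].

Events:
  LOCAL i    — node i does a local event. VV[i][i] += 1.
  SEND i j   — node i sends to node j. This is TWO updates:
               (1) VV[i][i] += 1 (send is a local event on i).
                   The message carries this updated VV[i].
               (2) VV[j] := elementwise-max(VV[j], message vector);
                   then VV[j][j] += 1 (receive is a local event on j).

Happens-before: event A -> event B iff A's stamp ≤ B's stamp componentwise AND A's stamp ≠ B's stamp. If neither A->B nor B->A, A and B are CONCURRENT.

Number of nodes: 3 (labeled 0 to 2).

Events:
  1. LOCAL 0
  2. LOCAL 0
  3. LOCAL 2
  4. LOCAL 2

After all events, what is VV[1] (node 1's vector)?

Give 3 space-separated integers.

Answer: 0 0 0

Derivation:
Initial: VV[0]=[0, 0, 0]
Initial: VV[1]=[0, 0, 0]
Initial: VV[2]=[0, 0, 0]
Event 1: LOCAL 0: VV[0][0]++ -> VV[0]=[1, 0, 0]
Event 2: LOCAL 0: VV[0][0]++ -> VV[0]=[2, 0, 0]
Event 3: LOCAL 2: VV[2][2]++ -> VV[2]=[0, 0, 1]
Event 4: LOCAL 2: VV[2][2]++ -> VV[2]=[0, 0, 2]
Final vectors: VV[0]=[2, 0, 0]; VV[1]=[0, 0, 0]; VV[2]=[0, 0, 2]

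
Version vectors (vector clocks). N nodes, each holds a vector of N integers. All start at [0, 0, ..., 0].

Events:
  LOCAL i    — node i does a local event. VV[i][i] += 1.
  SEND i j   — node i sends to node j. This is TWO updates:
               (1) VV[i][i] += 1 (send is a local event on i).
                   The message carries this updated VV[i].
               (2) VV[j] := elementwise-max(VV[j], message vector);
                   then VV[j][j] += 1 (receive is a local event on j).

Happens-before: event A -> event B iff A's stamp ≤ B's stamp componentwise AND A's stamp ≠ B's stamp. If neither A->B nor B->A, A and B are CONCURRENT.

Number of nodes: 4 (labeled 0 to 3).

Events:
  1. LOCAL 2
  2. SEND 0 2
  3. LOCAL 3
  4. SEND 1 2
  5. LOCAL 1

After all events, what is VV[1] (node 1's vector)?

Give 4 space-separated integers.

Answer: 0 2 0 0

Derivation:
Initial: VV[0]=[0, 0, 0, 0]
Initial: VV[1]=[0, 0, 0, 0]
Initial: VV[2]=[0, 0, 0, 0]
Initial: VV[3]=[0, 0, 0, 0]
Event 1: LOCAL 2: VV[2][2]++ -> VV[2]=[0, 0, 1, 0]
Event 2: SEND 0->2: VV[0][0]++ -> VV[0]=[1, 0, 0, 0], msg_vec=[1, 0, 0, 0]; VV[2]=max(VV[2],msg_vec) then VV[2][2]++ -> VV[2]=[1, 0, 2, 0]
Event 3: LOCAL 3: VV[3][3]++ -> VV[3]=[0, 0, 0, 1]
Event 4: SEND 1->2: VV[1][1]++ -> VV[1]=[0, 1, 0, 0], msg_vec=[0, 1, 0, 0]; VV[2]=max(VV[2],msg_vec) then VV[2][2]++ -> VV[2]=[1, 1, 3, 0]
Event 5: LOCAL 1: VV[1][1]++ -> VV[1]=[0, 2, 0, 0]
Final vectors: VV[0]=[1, 0, 0, 0]; VV[1]=[0, 2, 0, 0]; VV[2]=[1, 1, 3, 0]; VV[3]=[0, 0, 0, 1]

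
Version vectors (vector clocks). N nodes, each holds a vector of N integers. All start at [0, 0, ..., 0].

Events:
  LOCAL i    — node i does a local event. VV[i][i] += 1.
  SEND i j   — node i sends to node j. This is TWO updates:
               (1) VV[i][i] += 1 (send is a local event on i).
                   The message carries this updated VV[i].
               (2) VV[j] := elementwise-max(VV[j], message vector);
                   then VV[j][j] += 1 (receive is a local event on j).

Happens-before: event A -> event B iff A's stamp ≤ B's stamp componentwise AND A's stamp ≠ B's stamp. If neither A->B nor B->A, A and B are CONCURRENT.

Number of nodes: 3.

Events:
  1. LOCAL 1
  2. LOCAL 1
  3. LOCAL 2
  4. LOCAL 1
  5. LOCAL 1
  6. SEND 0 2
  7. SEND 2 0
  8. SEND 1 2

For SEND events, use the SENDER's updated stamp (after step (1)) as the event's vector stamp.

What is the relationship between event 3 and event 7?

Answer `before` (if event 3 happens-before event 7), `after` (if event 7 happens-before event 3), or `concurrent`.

Answer: before

Derivation:
Initial: VV[0]=[0, 0, 0]
Initial: VV[1]=[0, 0, 0]
Initial: VV[2]=[0, 0, 0]
Event 1: LOCAL 1: VV[1][1]++ -> VV[1]=[0, 1, 0]
Event 2: LOCAL 1: VV[1][1]++ -> VV[1]=[0, 2, 0]
Event 3: LOCAL 2: VV[2][2]++ -> VV[2]=[0, 0, 1]
Event 4: LOCAL 1: VV[1][1]++ -> VV[1]=[0, 3, 0]
Event 5: LOCAL 1: VV[1][1]++ -> VV[1]=[0, 4, 0]
Event 6: SEND 0->2: VV[0][0]++ -> VV[0]=[1, 0, 0], msg_vec=[1, 0, 0]; VV[2]=max(VV[2],msg_vec) then VV[2][2]++ -> VV[2]=[1, 0, 2]
Event 7: SEND 2->0: VV[2][2]++ -> VV[2]=[1, 0, 3], msg_vec=[1, 0, 3]; VV[0]=max(VV[0],msg_vec) then VV[0][0]++ -> VV[0]=[2, 0, 3]
Event 8: SEND 1->2: VV[1][1]++ -> VV[1]=[0, 5, 0], msg_vec=[0, 5, 0]; VV[2]=max(VV[2],msg_vec) then VV[2][2]++ -> VV[2]=[1, 5, 4]
Event 3 stamp: [0, 0, 1]
Event 7 stamp: [1, 0, 3]
[0, 0, 1] <= [1, 0, 3]? True
[1, 0, 3] <= [0, 0, 1]? False
Relation: before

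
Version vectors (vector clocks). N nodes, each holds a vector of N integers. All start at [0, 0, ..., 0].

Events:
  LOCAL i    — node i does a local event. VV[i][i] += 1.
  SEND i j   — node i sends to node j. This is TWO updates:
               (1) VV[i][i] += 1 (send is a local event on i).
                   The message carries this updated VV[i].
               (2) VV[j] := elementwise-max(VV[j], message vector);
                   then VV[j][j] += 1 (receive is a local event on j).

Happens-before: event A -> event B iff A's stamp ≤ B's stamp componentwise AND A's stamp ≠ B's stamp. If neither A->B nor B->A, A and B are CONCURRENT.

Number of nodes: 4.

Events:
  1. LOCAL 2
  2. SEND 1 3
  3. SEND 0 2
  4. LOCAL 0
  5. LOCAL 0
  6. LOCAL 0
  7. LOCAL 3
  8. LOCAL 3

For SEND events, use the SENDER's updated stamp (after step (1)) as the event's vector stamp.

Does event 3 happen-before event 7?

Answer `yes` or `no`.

Initial: VV[0]=[0, 0, 0, 0]
Initial: VV[1]=[0, 0, 0, 0]
Initial: VV[2]=[0, 0, 0, 0]
Initial: VV[3]=[0, 0, 0, 0]
Event 1: LOCAL 2: VV[2][2]++ -> VV[2]=[0, 0, 1, 0]
Event 2: SEND 1->3: VV[1][1]++ -> VV[1]=[0, 1, 0, 0], msg_vec=[0, 1, 0, 0]; VV[3]=max(VV[3],msg_vec) then VV[3][3]++ -> VV[3]=[0, 1, 0, 1]
Event 3: SEND 0->2: VV[0][0]++ -> VV[0]=[1, 0, 0, 0], msg_vec=[1, 0, 0, 0]; VV[2]=max(VV[2],msg_vec) then VV[2][2]++ -> VV[2]=[1, 0, 2, 0]
Event 4: LOCAL 0: VV[0][0]++ -> VV[0]=[2, 0, 0, 0]
Event 5: LOCAL 0: VV[0][0]++ -> VV[0]=[3, 0, 0, 0]
Event 6: LOCAL 0: VV[0][0]++ -> VV[0]=[4, 0, 0, 0]
Event 7: LOCAL 3: VV[3][3]++ -> VV[3]=[0, 1, 0, 2]
Event 8: LOCAL 3: VV[3][3]++ -> VV[3]=[0, 1, 0, 3]
Event 3 stamp: [1, 0, 0, 0]
Event 7 stamp: [0, 1, 0, 2]
[1, 0, 0, 0] <= [0, 1, 0, 2]? False. Equal? False. Happens-before: False

Answer: no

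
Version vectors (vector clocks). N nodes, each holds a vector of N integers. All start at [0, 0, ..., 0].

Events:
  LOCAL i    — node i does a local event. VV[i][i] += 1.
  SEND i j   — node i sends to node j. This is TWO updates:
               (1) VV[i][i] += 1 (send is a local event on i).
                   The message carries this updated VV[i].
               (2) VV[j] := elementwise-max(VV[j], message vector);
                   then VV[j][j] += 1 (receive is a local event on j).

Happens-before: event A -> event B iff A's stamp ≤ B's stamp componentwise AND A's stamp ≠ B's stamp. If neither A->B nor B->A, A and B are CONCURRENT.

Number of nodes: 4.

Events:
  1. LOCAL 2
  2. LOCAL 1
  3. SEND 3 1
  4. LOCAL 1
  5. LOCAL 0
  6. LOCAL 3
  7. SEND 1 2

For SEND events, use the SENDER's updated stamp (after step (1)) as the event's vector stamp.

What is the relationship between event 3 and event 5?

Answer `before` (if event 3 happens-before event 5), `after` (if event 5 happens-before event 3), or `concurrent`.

Initial: VV[0]=[0, 0, 0, 0]
Initial: VV[1]=[0, 0, 0, 0]
Initial: VV[2]=[0, 0, 0, 0]
Initial: VV[3]=[0, 0, 0, 0]
Event 1: LOCAL 2: VV[2][2]++ -> VV[2]=[0, 0, 1, 0]
Event 2: LOCAL 1: VV[1][1]++ -> VV[1]=[0, 1, 0, 0]
Event 3: SEND 3->1: VV[3][3]++ -> VV[3]=[0, 0, 0, 1], msg_vec=[0, 0, 0, 1]; VV[1]=max(VV[1],msg_vec) then VV[1][1]++ -> VV[1]=[0, 2, 0, 1]
Event 4: LOCAL 1: VV[1][1]++ -> VV[1]=[0, 3, 0, 1]
Event 5: LOCAL 0: VV[0][0]++ -> VV[0]=[1, 0, 0, 0]
Event 6: LOCAL 3: VV[3][3]++ -> VV[3]=[0, 0, 0, 2]
Event 7: SEND 1->2: VV[1][1]++ -> VV[1]=[0, 4, 0, 1], msg_vec=[0, 4, 0, 1]; VV[2]=max(VV[2],msg_vec) then VV[2][2]++ -> VV[2]=[0, 4, 2, 1]
Event 3 stamp: [0, 0, 0, 1]
Event 5 stamp: [1, 0, 0, 0]
[0, 0, 0, 1] <= [1, 0, 0, 0]? False
[1, 0, 0, 0] <= [0, 0, 0, 1]? False
Relation: concurrent

Answer: concurrent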